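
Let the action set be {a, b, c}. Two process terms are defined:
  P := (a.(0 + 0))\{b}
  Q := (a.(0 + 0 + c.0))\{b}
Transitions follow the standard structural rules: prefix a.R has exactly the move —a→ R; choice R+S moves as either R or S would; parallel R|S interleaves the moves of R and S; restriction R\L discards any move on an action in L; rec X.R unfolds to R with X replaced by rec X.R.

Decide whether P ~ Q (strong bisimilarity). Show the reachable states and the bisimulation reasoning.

P's transition system — 2 states:
  m0 = (a.(0 + 0))\{b} :: -a-> m1
  m1 = (0 + 0)\{b} :: ·
Q's transition system — 3 states:
  n0 = (a.(0 + 0 + c.0))\{b} :: -a-> n1
  n1 = (0 + 0 + c.0)\{b} :: -c-> n2
  n2 = 0\{b} :: ·
Bisimilarity quotient blocks:
  B0 = {m0}
  B1 = {m1, n2}
  B2 = {n0}
  B3 = {n1}
m0 ∈ B0, n0 ∈ B2 → different blocks

not bisimilar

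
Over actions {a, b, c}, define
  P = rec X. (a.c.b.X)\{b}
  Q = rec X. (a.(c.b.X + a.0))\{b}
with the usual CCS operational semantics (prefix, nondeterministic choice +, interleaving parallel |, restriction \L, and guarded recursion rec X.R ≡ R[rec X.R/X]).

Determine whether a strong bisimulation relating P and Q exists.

NO

P's transition system — 3 states:
  m0 = rec X. (a.c.b.X)\{b} ⊢ --a--▸ m1
  m1 = (c.b.(rec X. (a.c.b.X)\{b}))\{b} ⊢ --c--▸ m2
  m2 = (b.(rec X. (a.c.b.X)\{b}))\{b} ⊢ (no moves)
Q's transition system — 4 states:
  n0 = rec X. (a.(c.b.X + a.0))\{b} ⊢ --a--▸ n1
  n1 = (c.b.(rec X. (a.(c.b.X + a.0))\{b}) + a.0)\{b} ⊢ --a--▸ n2, --c--▸ n3
  n2 = 0\{b} ⊢ (no moves)
  n3 = (b.(rec X. (a.(c.b.X + a.0))\{b}))\{b} ⊢ (no moves)
Partition-refinement fixed point:
  B0 = {m0}
  B1 = {m1}
  B2 = {m2, n2, n3}
  B3 = {n0}
  B4 = {n1}
m0 ∈ B0, n0 ∈ B3 → different blocks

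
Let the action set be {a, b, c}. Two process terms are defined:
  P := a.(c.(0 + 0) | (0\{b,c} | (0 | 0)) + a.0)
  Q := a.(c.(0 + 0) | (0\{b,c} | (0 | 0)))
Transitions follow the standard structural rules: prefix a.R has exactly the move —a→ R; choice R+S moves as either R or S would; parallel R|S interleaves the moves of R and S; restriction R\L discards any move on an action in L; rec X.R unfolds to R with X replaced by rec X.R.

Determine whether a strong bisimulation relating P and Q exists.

NO

P's transition system — 4 states:
  u0 = a.(c.(0 + 0) | (0\{b,c} | (0 | 0)) + a.0) :: -a-> u1
  u1 = c.(0 + 0) | (0\{b,c} | (0 | 0)) + a.0 :: -a-> u2, -c-> u3
  u2 = 0 :: ∅
  u3 = (0 + 0) | (0\{b,c} | (0 | 0)) :: ∅
Q's transition system — 3 states:
  v0 = a.(c.(0 + 0) | (0\{b,c} | (0 | 0))) :: -a-> v1
  v1 = c.(0 + 0) | (0\{b,c} | (0 | 0)) :: -c-> v2
  v2 = (0 + 0) | (0\{b,c} | (0 | 0)) :: ∅
Bisimilarity quotient blocks:
  B0 = {u0}
  B1 = {u1}
  B2 = {u2, u3, v2}
  B3 = {v0}
  B4 = {v1}
u0 ∈ B0, v0 ∈ B3 → different blocks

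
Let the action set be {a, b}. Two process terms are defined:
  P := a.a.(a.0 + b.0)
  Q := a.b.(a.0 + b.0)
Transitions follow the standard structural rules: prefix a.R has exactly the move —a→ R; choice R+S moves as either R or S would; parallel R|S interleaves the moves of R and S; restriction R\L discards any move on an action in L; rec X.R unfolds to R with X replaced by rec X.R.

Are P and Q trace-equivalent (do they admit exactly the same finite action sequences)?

LTS(P): 4 reachable states
  s0 = a.a.(a.0 + b.0) :: -a-> s1
  s1 = a.(a.0 + b.0) :: -a-> s2
  s2 = a.0 + b.0 :: -a-> s3, -b-> s3
  s3 = 0 :: stopped
LTS(Q): 4 reachable states
  t0 = a.b.(a.0 + b.0) :: -a-> t1
  t1 = b.(a.0 + b.0) :: -b-> t2
  t2 = a.0 + b.0 :: -a-> t3, -b-> t3
  t3 = 0 :: stopped
Trace ⟨aa⟩ through P, begin at {s0}:
  step 1 (a): {s1}
  step 2 (a): {s2}
  — P admits the full trace.
Trace ⟨aa⟩ through Q, begin at {t0}:
  step 1 (a): {t1}
  step 2 (a): ∅  — Q cannot continue

NO — witness ⟨aa⟩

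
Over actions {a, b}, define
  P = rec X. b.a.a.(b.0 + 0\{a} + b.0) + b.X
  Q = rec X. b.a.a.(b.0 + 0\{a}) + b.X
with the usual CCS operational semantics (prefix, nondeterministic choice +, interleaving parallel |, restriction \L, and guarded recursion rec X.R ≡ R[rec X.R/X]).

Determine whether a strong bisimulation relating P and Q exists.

LTS(P): 5 reachable states
  m0 = rec X. b.a.a.(b.0 + 0\{a} + b.0) + b.X ⊢ ··b··> m0, ··b··> m1
  m1 = a.a.(b.0 + 0\{a} + b.0) ⊢ ··a··> m2
  m2 = a.(b.0 + 0\{a} + b.0) ⊢ ··a··> m3
  m3 = b.0 + 0\{a} + b.0 ⊢ ··b··> m4
  m4 = 0 ⊢ stopped
LTS(Q): 5 reachable states
  n0 = rec X. b.a.a.(b.0 + 0\{a}) + b.X ⊢ ··b··> n0, ··b··> n1
  n1 = a.a.(b.0 + 0\{a}) ⊢ ··a··> n2
  n2 = a.(b.0 + 0\{a}) ⊢ ··a··> n3
  n3 = b.0 + 0\{a} ⊢ ··b··> n4
  n4 = 0 ⊢ stopped
Bisimilarity quotient blocks:
  B0 = {m0, n0}
  B1 = {m1, n1}
  B2 = {m2, n2}
  B3 = {m3, n3}
  B4 = {m4, n4}
m0 ∈ B0, n0 ∈ B0 → same block

bisimilar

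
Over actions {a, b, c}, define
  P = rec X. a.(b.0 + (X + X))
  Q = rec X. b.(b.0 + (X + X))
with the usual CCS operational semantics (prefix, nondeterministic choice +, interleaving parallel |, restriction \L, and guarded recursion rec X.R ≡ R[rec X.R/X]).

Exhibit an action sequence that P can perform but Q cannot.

Reachable graph of P (3 states):
  p0 = rec X. a.(b.0 + (X + X)) has moves =a=> p1
  p1 = b.0 + ((rec X. a.(b.0 + (X + X))) + (rec X. a.(b.0 + (X + X)))) has moves =a=> p1, =b=> p2
  p2 = 0 has moves stopped
Reachable graph of Q (3 states):
  q0 = rec X. b.(b.0 + (X + X)) has moves =b=> q1
  q1 = b.0 + ((rec X. b.(b.0 + (X + X))) + (rec X. b.(b.0 + (X + X)))) has moves =b=> q1, =b=> q2
  q2 = 0 has moves stopped
Executing a from P (initial set {p0}):
  [1] a ⇒ {p1}
  P completes σ.
Executing a from Q (initial set {q0}):
  [1] a ⇒ no successor for Q

a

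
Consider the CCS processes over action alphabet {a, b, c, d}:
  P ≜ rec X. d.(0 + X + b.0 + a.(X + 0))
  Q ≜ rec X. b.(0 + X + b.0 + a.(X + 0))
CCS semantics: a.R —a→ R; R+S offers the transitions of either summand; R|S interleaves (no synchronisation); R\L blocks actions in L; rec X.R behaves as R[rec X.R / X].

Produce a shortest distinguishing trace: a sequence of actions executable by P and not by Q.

P's transition system — 4 states:
  m0 = rec X. d.(0 + X + b.0 + a.(X + 0)) :: ··d··> m1
  m1 = 0 + (rec X. d.(0 + X + b.0 + a.(X + 0))) + b.0 + a.((rec X. d.(0 + X + b.0 + a.(X + 0))) + 0) :: ··a··> m2, ··b··> m3, ··d··> m1
  m2 = (rec X. d.(0 + X + b.0 + a.(X + 0))) + 0 :: ··d··> m1
  m3 = 0 :: (no moves)
Q's transition system — 4 states:
  n0 = rec X. b.(0 + X + b.0 + a.(X + 0)) :: ··b··> n1
  n1 = 0 + (rec X. b.(0 + X + b.0 + a.(X + 0))) + b.0 + a.((rec X. b.(0 + X + b.0 + a.(X + 0))) + 0) :: ··a··> n2, ··b··> n1, ··b··> n3
  n2 = (rec X. b.(0 + X + b.0 + a.(X + 0))) + 0 :: ··b··> n1
  n3 = 0 :: (no moves)
Executing d from P (initial set {m0}):
  after d @ step 1: {m1}
  — P admits the full trace.
Executing d from Q (initial set {n0}):
  after d @ step 1: no successor for Q

d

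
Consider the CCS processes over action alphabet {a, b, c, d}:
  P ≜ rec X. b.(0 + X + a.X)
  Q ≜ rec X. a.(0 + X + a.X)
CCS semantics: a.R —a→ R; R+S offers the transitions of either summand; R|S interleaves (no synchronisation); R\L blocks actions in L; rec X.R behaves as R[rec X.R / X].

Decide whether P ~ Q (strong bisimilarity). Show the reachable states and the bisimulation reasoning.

Reachable graph of P (2 states):
  m0 = rec X. b.(0 + X + a.X) → --b--▸ m1
  m1 = 0 + (rec X. b.(0 + X + a.X)) + a.(rec X. b.(0 + X + a.X)) → --a--▸ m0, --b--▸ m1
Reachable graph of Q (2 states):
  n0 = rec X. a.(0 + X + a.X) → --a--▸ n1
  n1 = 0 + (rec X. a.(0 + X + a.X)) + a.(rec X. a.(0 + X + a.X)) → --a--▸ n0, --a--▸ n1
Coarsest stable partition (strong bisimilarity classes):
  B0 = {m0}
  B1 = {m1}
  B2 = {n0, n1}
m0 ∈ B0, n0 ∈ B2 → different blocks

not bisimilar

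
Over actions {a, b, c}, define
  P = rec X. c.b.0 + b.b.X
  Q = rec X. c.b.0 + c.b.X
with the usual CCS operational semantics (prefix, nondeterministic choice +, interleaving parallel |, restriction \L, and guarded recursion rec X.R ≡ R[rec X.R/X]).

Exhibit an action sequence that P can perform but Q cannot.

LTS(P): 4 reachable states
  p0 = rec X. c.b.0 + b.b.X → -b-> p1, -c-> p2
  p1 = b.(rec X. c.b.0 + b.b.X) → -b-> p0
  p2 = b.0 → -b-> p3
  p3 = 0 → stopped
LTS(Q): 4 reachable states
  q0 = rec X. c.b.0 + c.b.X → -c-> q1, -c-> q2
  q1 = b.(rec X. c.b.0 + c.b.X) → -b-> q0
  q2 = b.0 → -b-> q3
  q3 = 0 → stopped
Run σ = ⟨b⟩ on P: start {p0}
  [1] b ⇒ {p1}
  P completes σ.
Run σ = ⟨b⟩ on Q: start {q0}
  [1] b ⇒ ∅  — Q cannot continue

b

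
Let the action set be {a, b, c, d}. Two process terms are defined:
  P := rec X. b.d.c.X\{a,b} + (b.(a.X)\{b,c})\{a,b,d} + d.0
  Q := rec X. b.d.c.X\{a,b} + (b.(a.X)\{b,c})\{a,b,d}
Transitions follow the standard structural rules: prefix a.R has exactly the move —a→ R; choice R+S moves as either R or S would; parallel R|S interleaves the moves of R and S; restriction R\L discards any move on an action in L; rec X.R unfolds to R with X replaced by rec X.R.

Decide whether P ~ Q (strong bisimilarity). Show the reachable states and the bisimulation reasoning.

NO

LTS(P): 6 reachable states
  m0 = rec X. b.d.c.X\{a,b} + (b.(a.X)\{b,c})\{a,b,d} + d.0 → =b=> m1, =d=> m2
  m1 = d.c.(rec X. b.d.c.X\{a,b} + (b.(a.X)\{b,c})\{a,b,d} + d.0)\{a,b} → =d=> m3
  m2 = 0 → (no moves)
  m3 = c.(rec X. b.d.c.X\{a,b} + (b.(a.X)\{b,c})\{a,b,d} + d.0)\{a,b} → =c=> m4
  m4 = (rec X. b.d.c.X\{a,b} + (b.(a.X)\{b,c})\{a,b,d} + d.0)\{a,b} → =d=> m5
  m5 = 0\{a,b} → (no moves)
LTS(Q): 4 reachable states
  n0 = rec X. b.d.c.X\{a,b} + (b.(a.X)\{b,c})\{a,b,d} → =b=> n1
  n1 = d.c.(rec X. b.d.c.X\{a,b} + (b.(a.X)\{b,c})\{a,b,d})\{a,b} → =d=> n2
  n2 = c.(rec X. b.d.c.X\{a,b} + (b.(a.X)\{b,c})\{a,b,d})\{a,b} → =c=> n3
  n3 = (rec X. b.d.c.X\{a,b} + (b.(a.X)\{b,c})\{a,b,d})\{a,b} → (no moves)
Coarsest stable partition (strong bisimilarity classes):
  B0 = {m0}
  B1 = {m1}
  B2 = {m3}
  B3 = {m4}
  B4 = {m2, m5, n3}
  B5 = {n0}
  B6 = {n1}
  B7 = {n2}
m0 ∈ B0, n0 ∈ B5 → different blocks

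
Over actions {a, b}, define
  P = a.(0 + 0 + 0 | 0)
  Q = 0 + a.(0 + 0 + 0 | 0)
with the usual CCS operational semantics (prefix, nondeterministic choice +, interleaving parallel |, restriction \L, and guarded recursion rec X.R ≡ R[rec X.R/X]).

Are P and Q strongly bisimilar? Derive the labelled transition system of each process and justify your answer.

bisimilar

LTS(P): 2 reachable states
  s0 = a.(0 + 0 + 0 | 0) has moves -a-> s1
  s1 = 0 + 0 + 0 | 0 has moves stopped
LTS(Q): 2 reachable states
  t0 = 0 + a.(0 + 0 + 0 | 0) has moves -a-> t1
  t1 = 0 + 0 + 0 | 0 has moves stopped
Bisimilarity quotient blocks:
  B0 = {s0, t0}
  B1 = {s1, t1}
s0 ∈ B0, t0 ∈ B0 → same block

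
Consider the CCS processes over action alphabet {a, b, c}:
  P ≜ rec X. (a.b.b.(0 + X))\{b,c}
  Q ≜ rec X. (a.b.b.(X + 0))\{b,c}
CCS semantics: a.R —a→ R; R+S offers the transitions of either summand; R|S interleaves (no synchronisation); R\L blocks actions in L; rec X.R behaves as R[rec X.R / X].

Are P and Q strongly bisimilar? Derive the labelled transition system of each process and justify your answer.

P ~ Q

LTS(P): 2 reachable states
  s0 = rec X. (a.b.b.(0 + X))\{b,c} → =a=> s1
  s1 = (b.b.(0 + (rec X. (a.b.b.(0 + X))\{b,c})))\{b,c} → ·
LTS(Q): 2 reachable states
  t0 = rec X. (a.b.b.(X + 0))\{b,c} → =a=> t1
  t1 = (b.b.((rec X. (a.b.b.(X + 0))\{b,c}) + 0))\{b,c} → ·
Coarsest stable partition (strong bisimilarity classes):
  B0 = {s0, t0}
  B1 = {s1, t1}
s0 ∈ B0, t0 ∈ B0 → same block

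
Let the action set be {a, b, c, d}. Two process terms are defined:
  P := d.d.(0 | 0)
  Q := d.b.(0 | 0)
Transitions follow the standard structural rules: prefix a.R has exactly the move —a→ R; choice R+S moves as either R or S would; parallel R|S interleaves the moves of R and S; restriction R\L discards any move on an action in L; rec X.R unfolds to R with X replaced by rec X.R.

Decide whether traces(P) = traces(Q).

traces(P) ≠ traces(Q) — witness ⟨dd⟩

Reachable graph of P (3 states):
  m0 = d.d.(0 | 0) :: ··d··> m1
  m1 = d.(0 | 0) :: ··d··> m2
  m2 = 0 | 0 :: (no moves)
Reachable graph of Q (3 states):
  n0 = d.b.(0 | 0) :: ··d··> n1
  n1 = b.(0 | 0) :: ··b··> n2
  n2 = 0 | 0 :: (no moves)
Run σ = ⟨dd⟩ on P: start {m0}
  after d @ step 1: {m1}
  after d @ step 2: {m2}
  ✓ P
Run σ = ⟨dd⟩ on Q: start {n0}
  after d @ step 1: {n1}
  after d @ step 2: ∅ (Q stuck)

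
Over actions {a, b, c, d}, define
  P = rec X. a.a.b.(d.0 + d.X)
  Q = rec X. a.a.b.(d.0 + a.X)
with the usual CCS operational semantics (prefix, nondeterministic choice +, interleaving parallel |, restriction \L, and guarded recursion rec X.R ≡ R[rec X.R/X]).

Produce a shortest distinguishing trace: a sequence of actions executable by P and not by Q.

aabda

P's transition system — 5 states:
  p0 = rec X. a.a.b.(d.0 + d.X) :: --a--▸ p1
  p1 = a.b.(d.0 + d.(rec X. a.a.b.(d.0 + d.X))) :: --a--▸ p2
  p2 = b.(d.0 + d.(rec X. a.a.b.(d.0 + d.X))) :: --b--▸ p3
  p3 = d.0 + d.(rec X. a.a.b.(d.0 + d.X)) :: --d--▸ p0, --d--▸ p4
  p4 = 0 :: ·
Q's transition system — 5 states:
  q0 = rec X. a.a.b.(d.0 + a.X) :: --a--▸ q1
  q1 = a.b.(d.0 + a.(rec X. a.a.b.(d.0 + a.X))) :: --a--▸ q2
  q2 = b.(d.0 + a.(rec X. a.a.b.(d.0 + a.X))) :: --b--▸ q3
  q3 = d.0 + a.(rec X. a.a.b.(d.0 + a.X)) :: --a--▸ q0, --d--▸ q4
  q4 = 0 :: ·
Executing aabda from P (initial set {p0}):
  step 1 (a): {p1}
  step 2 (a): {p2}
  step 3 (b): {p3}
  step 4 (d): {p0, p4}
  step 5 (a): {p1}
  ✓ P
Executing aabda from Q (initial set {q0}):
  step 1 (a): {q1}
  step 2 (a): {q2}
  step 3 (b): {q3}
  step 4 (d): {q4}
  step 5 (a): no successor for Q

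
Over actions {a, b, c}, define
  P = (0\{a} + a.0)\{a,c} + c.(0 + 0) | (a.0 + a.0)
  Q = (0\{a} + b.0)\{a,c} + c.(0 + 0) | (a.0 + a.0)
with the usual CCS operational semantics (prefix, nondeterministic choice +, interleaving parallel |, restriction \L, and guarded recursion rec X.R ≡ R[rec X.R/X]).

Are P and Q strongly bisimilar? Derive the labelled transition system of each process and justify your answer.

not bisimilar

P's transition system — 4 states:
  u0 = (0\{a} + a.0)\{a,c} + c.(0 + 0) | (a.0 + a.0) → =a=> u1, =c=> u2
  u1 = c.(0 + 0) | 0 → =c=> u3
  u2 = (0 + 0) | (a.0 + a.0) → =a=> u3
  u3 = (0 + 0) | 0 → stopped
Q's transition system — 5 states:
  v0 = (0\{a} + b.0)\{a,c} + c.(0 + 0) | (a.0 + a.0) → =a=> v1, =b=> v2, =c=> v3
  v1 = c.(0 + 0) | 0 → =c=> v4
  v2 = 0\{a,c} → stopped
  v3 = (0 + 0) | (a.0 + a.0) → =a=> v4
  v4 = (0 + 0) | 0 → stopped
Bisimilarity quotient blocks:
  B0 = {u0}
  B1 = {u2, v3}
  B2 = {u3, v2, v4}
  B3 = {u1, v1}
  B4 = {v0}
u0 ∈ B0, v0 ∈ B4 → different blocks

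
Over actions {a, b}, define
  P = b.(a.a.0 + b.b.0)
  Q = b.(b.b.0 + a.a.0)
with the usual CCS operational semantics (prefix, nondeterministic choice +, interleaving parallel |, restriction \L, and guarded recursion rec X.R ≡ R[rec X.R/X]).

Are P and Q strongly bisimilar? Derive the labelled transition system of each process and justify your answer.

Reachable graph of P (5 states):
  p0 = b.(a.a.0 + b.b.0) → --b--▸ p1
  p1 = a.a.0 + b.b.0 → --a--▸ p2, --b--▸ p3
  p2 = a.0 → --a--▸ p4
  p3 = b.0 → --b--▸ p4
  p4 = 0 → ·
Reachable graph of Q (5 states):
  q0 = b.(b.b.0 + a.a.0) → --b--▸ q1
  q1 = b.b.0 + a.a.0 → --a--▸ q2, --b--▸ q3
  q2 = a.0 → --a--▸ q4
  q3 = b.0 → --b--▸ q4
  q4 = 0 → ·
Bisimilarity quotient blocks:
  B0 = {p0, q0}
  B1 = {p1, q1}
  B2 = {p3, q3}
  B3 = {p4, q4}
  B4 = {p2, q2}
p0 ∈ B0, q0 ∈ B0 → same block

P ~ Q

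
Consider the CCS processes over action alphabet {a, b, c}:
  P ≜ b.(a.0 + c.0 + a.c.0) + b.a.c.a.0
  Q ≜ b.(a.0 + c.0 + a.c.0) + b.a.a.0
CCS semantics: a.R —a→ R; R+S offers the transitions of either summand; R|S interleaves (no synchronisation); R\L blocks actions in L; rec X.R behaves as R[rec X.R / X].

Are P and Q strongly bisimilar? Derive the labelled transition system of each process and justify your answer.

LTS(P): 7 reachable states
  u0 = b.(a.0 + c.0 + a.c.0) + b.a.c.a.0 :: —b→ u1, —b→ u2
  u1 = a.0 + c.0 + a.c.0 :: —a→ u3, —a→ u4, —c→ u3
  u2 = a.c.a.0 :: —a→ u5
  u3 = 0 :: stopped
  u4 = c.0 :: —c→ u3
  u5 = c.a.0 :: —c→ u6
  u6 = a.0 :: —a→ u3
LTS(Q): 6 reachable states
  v0 = b.(a.0 + c.0 + a.c.0) + b.a.a.0 :: —b→ v1, —b→ v2
  v1 = a.0 + c.0 + a.c.0 :: —a→ v3, —a→ v4, —c→ v3
  v2 = a.a.0 :: —a→ v5
  v3 = 0 :: stopped
  v4 = c.0 :: —c→ v3
  v5 = a.0 :: —a→ v3
Partition-refinement fixed point:
  B0 = {u0}
  B1 = {u1, v1}
  B2 = {u3, v3}
  B3 = {u4, v4}
  B4 = {u2}
  B5 = {u5}
  B6 = {u6, v5}
  B7 = {v0}
  B8 = {v2}
u0 ∈ B0, v0 ∈ B7 → different blocks

NO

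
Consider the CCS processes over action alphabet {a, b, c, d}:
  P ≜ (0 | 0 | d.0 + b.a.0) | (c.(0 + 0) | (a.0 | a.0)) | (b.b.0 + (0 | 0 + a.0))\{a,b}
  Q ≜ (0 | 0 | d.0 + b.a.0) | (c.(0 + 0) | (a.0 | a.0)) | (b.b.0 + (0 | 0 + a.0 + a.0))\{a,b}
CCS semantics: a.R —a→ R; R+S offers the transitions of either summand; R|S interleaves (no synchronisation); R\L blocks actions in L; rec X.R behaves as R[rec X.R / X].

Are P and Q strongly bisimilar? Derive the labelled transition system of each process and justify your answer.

P's transition system — 32 states:
  s0 = (0 | 0 | d.0 + b.a.0) | (c.(0 + 0) | (a.0 | a.0)) | (b.b.0 + (0 | 0 + a.0))\{a,b} | --a--▸ s1, --a--▸ s2, --b--▸ s3, --c--▸ s4, --d--▸ s5
  s1 = (0 | 0 | d.0 + b.a.0) | (c.(0 + 0) | (0 | a.0)) | (b.b.0 + (0 | 0 + a.0))\{a,b} | --a--▸ s6, --b--▸ s7, --c--▸ s8, --d--▸ s9
  s2 = (0 | 0 | d.0 + b.a.0) | (c.(0 + 0) | (a.0 | 0)) | (b.b.0 + (0 | 0 + a.0))\{a,b} | --a--▸ s6, --b--▸ s10, --c--▸ s11, --d--▸ s12
  s3 = a.0 | (c.(0 + 0) | (a.0 | a.0)) | (b.b.0 + (0 | 0 + a.0))\{a,b} | --a--▸ s10, --a--▸ s13, --a--▸ s7, --c--▸ s14
  s4 = (0 | 0 | d.0 + b.a.0) | ((0 + 0) | (a.0 | a.0)) | (b.b.0 + (0 | 0 + a.0))\{a,b} | --a--▸ s11, --a--▸ s8, --b--▸ s14, --d--▸ s15
  s5 = 0 | 0 | 0 | (c.(0 + 0) | (a.0 | a.0)) | (b.b.0 + (0 | 0 + a.0))\{a,b} | --a--▸ s12, --a--▸ s9, --c--▸ s15
  s6 = (0 | 0 | d.0 + b.a.0) | (c.(0 + 0) | (0 | 0)) | (b.b.0 + (0 | 0 + a.0))\{a,b} | --b--▸ s16, --c--▸ s17, --d--▸ s18
  s7 = a.0 | (c.(0 + 0) | (0 | a.0)) | (b.b.0 + (0 | 0 + a.0))\{a,b} | --a--▸ s16, --a--▸ s19, --c--▸ s20
  s8 = (0 | 0 | d.0 + b.a.0) | ((0 + 0) | (0 | a.0)) | (b.b.0 + (0 | 0 + a.0))\{a,b} | --a--▸ s17, --b--▸ s20, --d--▸ s21
  s9 = 0 | 0 | 0 | (c.(0 + 0) | (0 | a.0)) | (b.b.0 + (0 | 0 + a.0))\{a,b} | --a--▸ s18, --c--▸ s21
  s10 = a.0 | (c.(0 + 0) | (a.0 | 0)) | (b.b.0 + (0 | 0 + a.0))\{a,b} | --a--▸ s16, --a--▸ s22, --c--▸ s23
  s11 = (0 | 0 | d.0 + b.a.0) | ((0 + 0) | (a.0 | 0)) | (b.b.0 + (0 | 0 + a.0))\{a,b} | --a--▸ s17, --b--▸ s23, --d--▸ s24
  s12 = 0 | 0 | 0 | (c.(0 + 0) | (a.0 | 0)) | (b.b.0 + (0 | 0 + a.0))\{a,b} | --a--▸ s18, --c--▸ s24
  s13 = 0 | (c.(0 + 0) | (a.0 | a.0)) | (b.b.0 + (0 | 0 + a.0))\{a,b} | --a--▸ s19, --a--▸ s22, --c--▸ s25
  s14 = a.0 | ((0 + 0) | (a.0 | a.0)) | (b.b.0 + (0 | 0 + a.0))\{a,b} | --a--▸ s20, --a--▸ s23, --a--▸ s25
  s15 = 0 | 0 | 0 | ((0 + 0) | (a.0 | a.0)) | (b.b.0 + (0 | 0 + a.0))\{a,b} | --a--▸ s21, --a--▸ s24
  s16 = a.0 | (c.(0 + 0) | (0 | 0)) | (b.b.0 + (0 | 0 + a.0))\{a,b} | --a--▸ s26, --c--▸ s27
  s17 = (0 | 0 | d.0 + b.a.0) | ((0 + 0) | (0 | 0)) | (b.b.0 + (0 | 0 + a.0))\{a,b} | --b--▸ s27, --d--▸ s28
  s18 = 0 | 0 | 0 | (c.(0 + 0) | (0 | 0)) | (b.b.0 + (0 | 0 + a.0))\{a,b} | --c--▸ s28
  s19 = 0 | (c.(0 + 0) | (0 | a.0)) | (b.b.0 + (0 | 0 + a.0))\{a,b} | --a--▸ s26, --c--▸ s29
  s20 = a.0 | ((0 + 0) | (0 | a.0)) | (b.b.0 + (0 | 0 + a.0))\{a,b} | --a--▸ s27, --a--▸ s29
  s21 = 0 | 0 | 0 | ((0 + 0) | (0 | a.0)) | (b.b.0 + (0 | 0 + a.0))\{a,b} | --a--▸ s28
  s22 = 0 | (c.(0 + 0) | (a.0 | 0)) | (b.b.0 + (0 | 0 + a.0))\{a,b} | --a--▸ s26, --c--▸ s30
  s23 = a.0 | ((0 + 0) | (a.0 | 0)) | (b.b.0 + (0 | 0 + a.0))\{a,b} | --a--▸ s27, --a--▸ s30
  s24 = 0 | 0 | 0 | ((0 + 0) | (a.0 | 0)) | (b.b.0 + (0 | 0 + a.0))\{a,b} | --a--▸ s28
  s25 = 0 | ((0 + 0) | (a.0 | a.0)) | (b.b.0 + (0 | 0 + a.0))\{a,b} | --a--▸ s29, --a--▸ s30
  s26 = 0 | (c.(0 + 0) | (0 | 0)) | (b.b.0 + (0 | 0 + a.0))\{a,b} | --c--▸ s31
  s27 = a.0 | ((0 + 0) | (0 | 0)) | (b.b.0 + (0 | 0 + a.0))\{a,b} | --a--▸ s31
  s28 = 0 | 0 | 0 | ((0 + 0) | (0 | 0)) | (b.b.0 + (0 | 0 + a.0))\{a,b} | (no moves)
  s29 = 0 | ((0 + 0) | (0 | a.0)) | (b.b.0 + (0 | 0 + a.0))\{a,b} | --a--▸ s31
  s30 = 0 | ((0 + 0) | (a.0 | 0)) | (b.b.0 + (0 | 0 + a.0))\{a,b} | --a--▸ s31
  s31 = 0 | ((0 + 0) | (0 | 0)) | (b.b.0 + (0 | 0 + a.0))\{a,b} | (no moves)
Q's transition system — 32 states:
  t0 = (0 | 0 | d.0 + b.a.0) | (c.(0 + 0) | (a.0 | a.0)) | (b.b.0 + (0 | 0 + a.0 + a.0))\{a,b} | --a--▸ t1, --a--▸ t2, --b--▸ t3, --c--▸ t4, --d--▸ t5
  t1 = (0 | 0 | d.0 + b.a.0) | (c.(0 + 0) | (0 | a.0)) | (b.b.0 + (0 | 0 + a.0 + a.0))\{a,b} | --a--▸ t6, --b--▸ t7, --c--▸ t8, --d--▸ t9
  t2 = (0 | 0 | d.0 + b.a.0) | (c.(0 + 0) | (a.0 | 0)) | (b.b.0 + (0 | 0 + a.0 + a.0))\{a,b} | --a--▸ t6, --b--▸ t10, --c--▸ t11, --d--▸ t12
  t3 = a.0 | (c.(0 + 0) | (a.0 | a.0)) | (b.b.0 + (0 | 0 + a.0 + a.0))\{a,b} | --a--▸ t10, --a--▸ t13, --a--▸ t7, --c--▸ t14
  t4 = (0 | 0 | d.0 + b.a.0) | ((0 + 0) | (a.0 | a.0)) | (b.b.0 + (0 | 0 + a.0 + a.0))\{a,b} | --a--▸ t11, --a--▸ t8, --b--▸ t14, --d--▸ t15
  t5 = 0 | 0 | 0 | (c.(0 + 0) | (a.0 | a.0)) | (b.b.0 + (0 | 0 + a.0 + a.0))\{a,b} | --a--▸ t12, --a--▸ t9, --c--▸ t15
  t6 = (0 | 0 | d.0 + b.a.0) | (c.(0 + 0) | (0 | 0)) | (b.b.0 + (0 | 0 + a.0 + a.0))\{a,b} | --b--▸ t16, --c--▸ t17, --d--▸ t18
  t7 = a.0 | (c.(0 + 0) | (0 | a.0)) | (b.b.0 + (0 | 0 + a.0 + a.0))\{a,b} | --a--▸ t16, --a--▸ t19, --c--▸ t20
  t8 = (0 | 0 | d.0 + b.a.0) | ((0 + 0) | (0 | a.0)) | (b.b.0 + (0 | 0 + a.0 + a.0))\{a,b} | --a--▸ t17, --b--▸ t20, --d--▸ t21
  t9 = 0 | 0 | 0 | (c.(0 + 0) | (0 | a.0)) | (b.b.0 + (0 | 0 + a.0 + a.0))\{a,b} | --a--▸ t18, --c--▸ t21
  t10 = a.0 | (c.(0 + 0) | (a.0 | 0)) | (b.b.0 + (0 | 0 + a.0 + a.0))\{a,b} | --a--▸ t16, --a--▸ t22, --c--▸ t23
  t11 = (0 | 0 | d.0 + b.a.0) | ((0 + 0) | (a.0 | 0)) | (b.b.0 + (0 | 0 + a.0 + a.0))\{a,b} | --a--▸ t17, --b--▸ t23, --d--▸ t24
  t12 = 0 | 0 | 0 | (c.(0 + 0) | (a.0 | 0)) | (b.b.0 + (0 | 0 + a.0 + a.0))\{a,b} | --a--▸ t18, --c--▸ t24
  t13 = 0 | (c.(0 + 0) | (a.0 | a.0)) | (b.b.0 + (0 | 0 + a.0 + a.0))\{a,b} | --a--▸ t19, --a--▸ t22, --c--▸ t25
  t14 = a.0 | ((0 + 0) | (a.0 | a.0)) | (b.b.0 + (0 | 0 + a.0 + a.0))\{a,b} | --a--▸ t20, --a--▸ t23, --a--▸ t25
  t15 = 0 | 0 | 0 | ((0 + 0) | (a.0 | a.0)) | (b.b.0 + (0 | 0 + a.0 + a.0))\{a,b} | --a--▸ t21, --a--▸ t24
  t16 = a.0 | (c.(0 + 0) | (0 | 0)) | (b.b.0 + (0 | 0 + a.0 + a.0))\{a,b} | --a--▸ t26, --c--▸ t27
  t17 = (0 | 0 | d.0 + b.a.0) | ((0 + 0) | (0 | 0)) | (b.b.0 + (0 | 0 + a.0 + a.0))\{a,b} | --b--▸ t27, --d--▸ t28
  t18 = 0 | 0 | 0 | (c.(0 + 0) | (0 | 0)) | (b.b.0 + (0 | 0 + a.0 + a.0))\{a,b} | --c--▸ t28
  t19 = 0 | (c.(0 + 0) | (0 | a.0)) | (b.b.0 + (0 | 0 + a.0 + a.0))\{a,b} | --a--▸ t26, --c--▸ t29
  t20 = a.0 | ((0 + 0) | (0 | a.0)) | (b.b.0 + (0 | 0 + a.0 + a.0))\{a,b} | --a--▸ t27, --a--▸ t29
  t21 = 0 | 0 | 0 | ((0 + 0) | (0 | a.0)) | (b.b.0 + (0 | 0 + a.0 + a.0))\{a,b} | --a--▸ t28
  t22 = 0 | (c.(0 + 0) | (a.0 | 0)) | (b.b.0 + (0 | 0 + a.0 + a.0))\{a,b} | --a--▸ t26, --c--▸ t30
  t23 = a.0 | ((0 + 0) | (a.0 | 0)) | (b.b.0 + (0 | 0 + a.0 + a.0))\{a,b} | --a--▸ t27, --a--▸ t30
  t24 = 0 | 0 | 0 | ((0 + 0) | (a.0 | 0)) | (b.b.0 + (0 | 0 + a.0 + a.0))\{a,b} | --a--▸ t28
  t25 = 0 | ((0 + 0) | (a.0 | a.0)) | (b.b.0 + (0 | 0 + a.0 + a.0))\{a,b} | --a--▸ t29, --a--▸ t30
  t26 = 0 | (c.(0 + 0) | (0 | 0)) | (b.b.0 + (0 | 0 + a.0 + a.0))\{a,b} | --c--▸ t31
  t27 = a.0 | ((0 + 0) | (0 | 0)) | (b.b.0 + (0 | 0 + a.0 + a.0))\{a,b} | --a--▸ t31
  t28 = 0 | 0 | 0 | ((0 + 0) | (0 | 0)) | (b.b.0 + (0 | 0 + a.0 + a.0))\{a,b} | (no moves)
  t29 = 0 | ((0 + 0) | (0 | a.0)) | (b.b.0 + (0 | 0 + a.0 + a.0))\{a,b} | --a--▸ t31
  t30 = 0 | ((0 + 0) | (a.0 | 0)) | (b.b.0 + (0 | 0 + a.0 + a.0))\{a,b} | --a--▸ t31
  t31 = 0 | ((0 + 0) | (0 | 0)) | (b.b.0 + (0 | 0 + a.0 + a.0))\{a,b} | (no moves)
Bisimilarity quotient blocks:
  B0 = {s0, t0}
  B1 = {s10, s13, s5, s7, t10, t13, t5, t7}
  B2 = {s12, s16, s19, s22, s9, t12, t16, t19, t22, t9}
  B3 = {s21, s24, s27, s29, s30, t21, t24, t27, t29, t30}
  B4 = {s28, s31, t28, t31}
  B5 = {s18, s26, t18, t26}
  B6 = {s15, s20, s23, s25, t15, t20, t23, t25}
  B7 = {s3, t3}
  B8 = {s14, t14}
  B9 = {s4, t4}
  B10 = {s11, s8, t11, t8}
  B11 = {s17, t17}
  B12 = {s1, s2, t1, t2}
  B13 = {s6, t6}
s0 ∈ B0, t0 ∈ B0 → same block

bisimilar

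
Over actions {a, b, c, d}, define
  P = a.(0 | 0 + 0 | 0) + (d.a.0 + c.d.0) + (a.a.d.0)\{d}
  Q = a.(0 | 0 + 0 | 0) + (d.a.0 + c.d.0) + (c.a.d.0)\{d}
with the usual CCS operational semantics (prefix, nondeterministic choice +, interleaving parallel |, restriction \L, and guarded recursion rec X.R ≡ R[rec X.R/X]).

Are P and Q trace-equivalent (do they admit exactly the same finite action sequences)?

Reachable graph of P (7 states):
  s0 = a.(0 | 0 + 0 | 0) + (d.a.0 + c.d.0) + (a.a.d.0)\{d} :: —a→ s1, —a→ s2, —c→ s3, —d→ s4
  s1 = (a.d.0)\{d} :: —a→ s5
  s2 = 0 | 0 + 0 | 0 :: ∅
  s3 = d.0 :: —d→ s6
  s4 = a.0 :: —a→ s6
  s5 = (d.0)\{d} :: ∅
  s6 = 0 :: ∅
Reachable graph of Q (7 states):
  t0 = a.(0 | 0 + 0 | 0) + (d.a.0 + c.d.0) + (c.a.d.0)\{d} :: —a→ t1, —c→ t2, —c→ t3, —d→ t4
  t1 = 0 | 0 + 0 | 0 :: ∅
  t2 = (a.d.0)\{d} :: —a→ t5
  t3 = d.0 :: —d→ t6
  t4 = a.0 :: —a→ t6
  t5 = (d.0)\{d} :: ∅
  t6 = 0 :: ∅
Trace ⟨aa⟩ through P, begin at {s0}:
  step 1 (a): {s1, s2}
  step 2 (a): {s5}
  P completes σ.
Trace ⟨aa⟩ through Q, begin at {t0}:
  step 1 (a): {t1}
  step 2 (a): ∅  — Q cannot continue

NO — witness ⟨aa⟩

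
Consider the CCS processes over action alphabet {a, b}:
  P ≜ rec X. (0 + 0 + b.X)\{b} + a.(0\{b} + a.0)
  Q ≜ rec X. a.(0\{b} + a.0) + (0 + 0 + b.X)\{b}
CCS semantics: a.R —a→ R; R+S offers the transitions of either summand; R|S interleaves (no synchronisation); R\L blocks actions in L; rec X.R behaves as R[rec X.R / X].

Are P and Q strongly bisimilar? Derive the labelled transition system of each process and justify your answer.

YES

P's transition system — 3 states:
  p0 = rec X. (0 + 0 + b.X)\{b} + a.(0\{b} + a.0) → ··a··> p1
  p1 = 0\{b} + a.0 → ··a··> p2
  p2 = 0 → (no moves)
Q's transition system — 3 states:
  q0 = rec X. a.(0\{b} + a.0) + (0 + 0 + b.X)\{b} → ··a··> q1
  q1 = 0\{b} + a.0 → ··a··> q2
  q2 = 0 → (no moves)
Coarsest stable partition (strong bisimilarity classes):
  B0 = {p0, q0}
  B1 = {p1, q1}
  B2 = {p2, q2}
p0 ∈ B0, q0 ∈ B0 → same block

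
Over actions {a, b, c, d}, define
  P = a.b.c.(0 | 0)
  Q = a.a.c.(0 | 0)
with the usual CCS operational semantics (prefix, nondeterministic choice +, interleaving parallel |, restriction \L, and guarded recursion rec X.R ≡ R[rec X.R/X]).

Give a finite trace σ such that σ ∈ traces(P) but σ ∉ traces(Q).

ab

LTS(P): 4 reachable states
  m0 = a.b.c.(0 | 0) has moves -a-> m1
  m1 = b.c.(0 | 0) has moves -b-> m2
  m2 = c.(0 | 0) has moves -c-> m3
  m3 = 0 | 0 has moves stopped
LTS(Q): 4 reachable states
  n0 = a.a.c.(0 | 0) has moves -a-> n1
  n1 = a.c.(0 | 0) has moves -a-> n2
  n2 = c.(0 | 0) has moves -c-> n3
  n3 = 0 | 0 has moves stopped
Trace ⟨ab⟩ through P, begin at {m0}:
  [1] a ⇒ {m1}
  [2] b ⇒ {m2}
  ✓ P
Trace ⟨ab⟩ through Q, begin at {n0}:
  [1] a ⇒ {n1}
  [2] b ⇒ ∅  — Q cannot continue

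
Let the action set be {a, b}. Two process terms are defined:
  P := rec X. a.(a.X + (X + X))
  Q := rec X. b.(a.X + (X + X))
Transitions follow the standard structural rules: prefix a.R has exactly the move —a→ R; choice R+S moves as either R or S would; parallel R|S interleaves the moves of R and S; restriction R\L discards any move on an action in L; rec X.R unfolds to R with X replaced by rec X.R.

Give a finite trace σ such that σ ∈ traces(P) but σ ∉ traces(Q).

a

P's transition system — 2 states:
  p0 = rec X. a.(a.X + (X + X)) :: -a-> p1
  p1 = a.(rec X. a.(a.X + (X + X))) + ((rec X. a.(a.X + (X + X))) + (rec X. a.(a.X + (X + X)))) :: -a-> p0, -a-> p1
Q's transition system — 2 states:
  q0 = rec X. b.(a.X + (X + X)) :: -b-> q1
  q1 = a.(rec X. b.(a.X + (X + X))) + ((rec X. b.(a.X + (X + X))) + (rec X. b.(a.X + (X + X)))) :: -a-> q0, -b-> q1
Executing a from P (initial set {p0}):
  after a @ step 1: {p1}
  ✓ P
Executing a from Q (initial set {q0}):
  after a @ step 1: ∅ (Q stuck)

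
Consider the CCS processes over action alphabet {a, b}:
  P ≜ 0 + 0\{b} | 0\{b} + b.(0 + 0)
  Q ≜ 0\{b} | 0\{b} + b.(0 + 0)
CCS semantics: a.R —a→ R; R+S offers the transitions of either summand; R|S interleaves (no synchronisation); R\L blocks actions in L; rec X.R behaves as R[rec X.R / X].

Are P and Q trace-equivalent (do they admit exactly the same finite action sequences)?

trace-equivalent

Reachable graph of P (2 states):
  u0 = 0 + 0\{b} | 0\{b} + b.(0 + 0) → =b=> u1
  u1 = 0 + 0 → stopped
Reachable graph of Q (2 states):
  v0 = 0\{b} | 0\{b} + b.(0 + 0) → =b=> v1
  v1 = 0 + 0 → stopped
Partition-refinement fixed point:
  B0 = {u0, v0}
  B1 = {u1, v1}
u0 ∈ B0, v0 ∈ B0 → same block
Bisimilar ⇒ trace-equivalent.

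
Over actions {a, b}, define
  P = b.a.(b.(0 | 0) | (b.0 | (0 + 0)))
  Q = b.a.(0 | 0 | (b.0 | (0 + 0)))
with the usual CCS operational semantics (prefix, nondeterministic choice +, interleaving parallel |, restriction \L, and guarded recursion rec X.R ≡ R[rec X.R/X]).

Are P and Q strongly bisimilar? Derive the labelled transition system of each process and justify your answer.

not bisimilar

LTS(P): 6 reachable states
  m0 = b.a.(b.(0 | 0) | (b.0 | (0 + 0))) :: —b→ m1
  m1 = a.(b.(0 | 0) | (b.0 | (0 + 0))) :: —a→ m2
  m2 = b.(0 | 0) | (b.0 | (0 + 0)) :: —b→ m3, —b→ m4
  m3 = 0 | 0 | (b.0 | (0 + 0)) :: —b→ m5
  m4 = b.(0 | 0) | (0 | (0 + 0)) :: —b→ m5
  m5 = 0 | 0 | (0 | (0 + 0)) :: ∅
LTS(Q): 4 reachable states
  n0 = b.a.(0 | 0 | (b.0 | (0 + 0))) :: —b→ n1
  n1 = a.(0 | 0 | (b.0 | (0 + 0))) :: —a→ n2
  n2 = 0 | 0 | (b.0 | (0 + 0)) :: —b→ n3
  n3 = 0 | 0 | (0 | (0 + 0)) :: ∅
Coarsest stable partition (strong bisimilarity classes):
  B0 = {m0}
  B1 = {m1}
  B2 = {m2}
  B3 = {m3, m4, n2}
  B4 = {m5, n3}
  B5 = {n0}
  B6 = {n1}
m0 ∈ B0, n0 ∈ B5 → different blocks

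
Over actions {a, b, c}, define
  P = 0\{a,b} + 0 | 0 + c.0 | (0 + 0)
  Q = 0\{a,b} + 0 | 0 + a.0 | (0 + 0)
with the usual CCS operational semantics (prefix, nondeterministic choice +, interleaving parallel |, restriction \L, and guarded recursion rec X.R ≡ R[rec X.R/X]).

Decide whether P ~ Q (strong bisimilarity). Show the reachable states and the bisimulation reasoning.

Reachable graph of P (2 states):
  m0 = 0\{a,b} + 0 | 0 + c.0 | (0 + 0) ⊢ --c--▸ m1
  m1 = 0 | (0 + 0) ⊢ deadlocked
Reachable graph of Q (2 states):
  n0 = 0\{a,b} + 0 | 0 + a.0 | (0 + 0) ⊢ --a--▸ n1
  n1 = 0 | (0 + 0) ⊢ deadlocked
Bisimilarity quotient blocks:
  B0 = {m0}
  B1 = {m1, n1}
  B2 = {n0}
m0 ∈ B0, n0 ∈ B2 → different blocks

P ≁ Q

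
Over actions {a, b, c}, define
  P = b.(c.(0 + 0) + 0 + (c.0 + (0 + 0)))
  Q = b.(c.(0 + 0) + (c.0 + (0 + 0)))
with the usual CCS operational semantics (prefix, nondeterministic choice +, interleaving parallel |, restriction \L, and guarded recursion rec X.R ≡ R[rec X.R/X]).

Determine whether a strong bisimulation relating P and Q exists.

P's transition system — 4 states:
  p0 = b.(c.(0 + 0) + 0 + (c.0 + (0 + 0))) has moves =b=> p1
  p1 = c.(0 + 0) + 0 + (c.0 + (0 + 0)) has moves =c=> p2, =c=> p3
  p2 = 0 has moves deadlocked
  p3 = 0 + 0 has moves deadlocked
Q's transition system — 4 states:
  q0 = b.(c.(0 + 0) + (c.0 + (0 + 0))) has moves =b=> q1
  q1 = c.(0 + 0) + (c.0 + (0 + 0)) has moves =c=> q2, =c=> q3
  q2 = 0 has moves deadlocked
  q3 = 0 + 0 has moves deadlocked
Coarsest stable partition (strong bisimilarity classes):
  B0 = {p0, q0}
  B1 = {p1, q1}
  B2 = {p2, p3, q2, q3}
p0 ∈ B0, q0 ∈ B0 → same block

YES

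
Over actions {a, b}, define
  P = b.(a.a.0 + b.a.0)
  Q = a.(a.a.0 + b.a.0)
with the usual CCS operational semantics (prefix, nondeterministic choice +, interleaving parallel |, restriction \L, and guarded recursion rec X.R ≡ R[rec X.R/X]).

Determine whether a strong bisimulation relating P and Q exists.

Reachable graph of P (4 states):
  m0 = b.(a.a.0 + b.a.0) → =b=> m1
  m1 = a.a.0 + b.a.0 → =a=> m2, =b=> m2
  m2 = a.0 → =a=> m3
  m3 = 0 → (no moves)
Reachable graph of Q (4 states):
  n0 = a.(a.a.0 + b.a.0) → =a=> n1
  n1 = a.a.0 + b.a.0 → =a=> n2, =b=> n2
  n2 = a.0 → =a=> n3
  n3 = 0 → (no moves)
Partition-refinement fixed point:
  B0 = {m0}
  B1 = {m1, n1}
  B2 = {m2, n2}
  B3 = {m3, n3}
  B4 = {n0}
m0 ∈ B0, n0 ∈ B4 → different blocks

P ≁ Q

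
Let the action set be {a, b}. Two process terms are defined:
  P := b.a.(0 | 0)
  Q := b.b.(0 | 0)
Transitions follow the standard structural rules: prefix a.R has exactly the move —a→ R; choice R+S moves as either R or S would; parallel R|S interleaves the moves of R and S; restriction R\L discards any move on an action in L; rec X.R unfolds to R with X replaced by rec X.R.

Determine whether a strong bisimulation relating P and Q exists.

P's transition system — 3 states:
  p0 = b.a.(0 | 0) has moves -b-> p1
  p1 = a.(0 | 0) has moves -a-> p2
  p2 = 0 | 0 has moves stopped
Q's transition system — 3 states:
  q0 = b.b.(0 | 0) has moves -b-> q1
  q1 = b.(0 | 0) has moves -b-> q2
  q2 = 0 | 0 has moves stopped
Bisimilarity quotient blocks:
  B0 = {p0}
  B1 = {p1}
  B2 = {p2, q2}
  B3 = {q0}
  B4 = {q1}
p0 ∈ B0, q0 ∈ B3 → different blocks

not bisimilar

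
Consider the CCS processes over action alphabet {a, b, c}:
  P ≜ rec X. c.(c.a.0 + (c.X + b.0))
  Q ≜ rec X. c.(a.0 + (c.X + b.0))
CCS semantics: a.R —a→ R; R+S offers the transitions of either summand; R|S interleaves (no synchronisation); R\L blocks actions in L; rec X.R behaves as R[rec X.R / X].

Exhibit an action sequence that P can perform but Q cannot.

cca

LTS(P): 4 reachable states
  p0 = rec X. c.(c.a.0 + (c.X + b.0)) → ··c··> p1
  p1 = c.a.0 + (c.(rec X. c.(c.a.0 + (c.X + b.0))) + b.0) → ··b··> p2, ··c··> p0, ··c··> p3
  p2 = 0 → (no moves)
  p3 = a.0 → ··a··> p2
LTS(Q): 3 reachable states
  q0 = rec X. c.(a.0 + (c.X + b.0)) → ··c··> q1
  q1 = a.0 + (c.(rec X. c.(a.0 + (c.X + b.0))) + b.0) → ··a··> q2, ··b··> q2, ··c··> q0
  q2 = 0 → (no moves)
Trace ⟨cca⟩ through P, begin at {p0}:
  step 1 (c): {p1}
  step 2 (c): {p0, p3}
  step 3 (a): {p2}
  — P admits the full trace.
Trace ⟨cca⟩ through Q, begin at {q0}:
  step 1 (c): {q1}
  step 2 (c): {q0}
  step 3 (a): ∅ (Q stuck)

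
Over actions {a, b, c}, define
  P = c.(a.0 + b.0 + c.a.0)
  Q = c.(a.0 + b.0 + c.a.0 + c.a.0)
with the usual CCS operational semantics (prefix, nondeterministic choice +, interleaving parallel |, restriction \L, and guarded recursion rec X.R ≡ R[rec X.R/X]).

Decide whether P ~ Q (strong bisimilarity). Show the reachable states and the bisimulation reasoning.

YES

LTS(P): 4 reachable states
  u0 = c.(a.0 + b.0 + c.a.0) ⊢ -c-> u1
  u1 = a.0 + b.0 + c.a.0 ⊢ -a-> u2, -b-> u2, -c-> u3
  u2 = 0 ⊢ stopped
  u3 = a.0 ⊢ -a-> u2
LTS(Q): 4 reachable states
  v0 = c.(a.0 + b.0 + c.a.0 + c.a.0) ⊢ -c-> v1
  v1 = a.0 + b.0 + c.a.0 + c.a.0 ⊢ -a-> v2, -b-> v2, -c-> v3
  v2 = 0 ⊢ stopped
  v3 = a.0 ⊢ -a-> v2
Bisimilarity quotient blocks:
  B0 = {u0, v0}
  B1 = {u1, v1}
  B2 = {u2, v2}
  B3 = {u3, v3}
u0 ∈ B0, v0 ∈ B0 → same block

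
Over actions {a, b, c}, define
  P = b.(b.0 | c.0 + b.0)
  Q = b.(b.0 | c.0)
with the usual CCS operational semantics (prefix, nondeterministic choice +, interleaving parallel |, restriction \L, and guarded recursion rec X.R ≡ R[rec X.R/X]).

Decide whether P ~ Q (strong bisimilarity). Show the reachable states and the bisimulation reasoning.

NO

LTS(P): 6 reachable states
  u0 = b.(b.0 | c.0 + b.0) :: --b--▸ u1
  u1 = b.0 | c.0 + b.0 :: --b--▸ u2, --b--▸ u3, --c--▸ u4
  u2 = 0 :: ∅
  u3 = 0 | c.0 :: --c--▸ u5
  u4 = b.0 | 0 :: --b--▸ u5
  u5 = 0 | 0 :: ∅
LTS(Q): 5 reachable states
  v0 = b.(b.0 | c.0) :: --b--▸ v1
  v1 = b.0 | c.0 :: --b--▸ v2, --c--▸ v3
  v2 = 0 | c.0 :: --c--▸ v4
  v3 = b.0 | 0 :: --b--▸ v4
  v4 = 0 | 0 :: ∅
Partition-refinement fixed point:
  B0 = {u0}
  B1 = {u1}
  B2 = {u3, v2}
  B3 = {u2, u5, v4}
  B4 = {u4, v3}
  B5 = {v0}
  B6 = {v1}
u0 ∈ B0, v0 ∈ B5 → different blocks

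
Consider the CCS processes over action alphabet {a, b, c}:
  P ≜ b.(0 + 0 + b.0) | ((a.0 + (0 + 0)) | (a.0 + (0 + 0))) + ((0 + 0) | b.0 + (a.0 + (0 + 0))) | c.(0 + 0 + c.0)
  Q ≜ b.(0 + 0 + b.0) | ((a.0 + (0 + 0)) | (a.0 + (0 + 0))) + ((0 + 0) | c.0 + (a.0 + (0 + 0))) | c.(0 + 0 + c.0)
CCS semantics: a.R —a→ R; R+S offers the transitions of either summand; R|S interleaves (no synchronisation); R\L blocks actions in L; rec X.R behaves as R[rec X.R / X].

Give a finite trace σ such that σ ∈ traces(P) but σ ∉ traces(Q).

bc

P's transition system — 20 states:
  p0 = b.(0 + 0 + b.0) | ((a.0 + (0 + 0)) | (a.0 + (0 + 0))) + ((0 + 0) | b.0 + (a.0 + (0 + 0))) | c.(0 + 0 + c.0) has moves --a--▸ p1, --a--▸ p2, --a--▸ p3, --b--▸ p4, --b--▸ p5, --c--▸ p6
  p1 = 0 | c.(0 + 0 + c.0) has moves --c--▸ p7
  p2 = b.(0 + 0 + b.0) | ((a.0 + (0 + 0)) | 0) has moves --a--▸ p8, --b--▸ p9
  p3 = b.(0 + 0 + b.0) | (0 | (a.0 + (0 + 0))) has moves --a--▸ p8, --b--▸ p10
  p4 = (0 + 0 + b.0) | ((a.0 + (0 + 0)) | (a.0 + (0 + 0))) has moves --a--▸ p10, --a--▸ p9, --b--▸ p11
  p5 = (0 + 0) | 0 | c.(0 + 0 + c.0) has moves --c--▸ p12
  p6 = ((0 + 0) | b.0 + (a.0 + (0 + 0))) | (0 + 0 + c.0) has moves --a--▸ p7, --b--▸ p12, --c--▸ p13
  p7 = 0 | (0 + 0 + c.0) has moves --c--▸ p14
  p8 = b.(0 + 0 + b.0) | (0 | 0) has moves --b--▸ p15
  p9 = (0 + 0 + b.0) | ((a.0 + (0 + 0)) | 0) has moves --a--▸ p15, --b--▸ p16
  p10 = (0 + 0 + b.0) | (0 | (a.0 + (0 + 0))) has moves --a--▸ p15, --b--▸ p17
  p11 = 0 | ((a.0 + (0 + 0)) | (a.0 + (0 + 0))) has moves --a--▸ p16, --a--▸ p17
  p12 = (0 + 0) | 0 | (0 + 0 + c.0) has moves --c--▸ p18
  p13 = ((0 + 0) | b.0 + (a.0 + (0 + 0))) | 0 has moves --a--▸ p14, --b--▸ p18
  p14 = 0 | 0 has moves ·
  p15 = (0 + 0 + b.0) | (0 | 0) has moves --b--▸ p19
  p16 = 0 | ((a.0 + (0 + 0)) | 0) has moves --a--▸ p19
  p17 = 0 | (0 | (a.0 + (0 + 0))) has moves --a--▸ p19
  p18 = (0 + 0) | 0 | 0 has moves ·
  p19 = 0 | (0 | 0) has moves ·
Q's transition system — 20 states:
  q0 = b.(0 + 0 + b.0) | ((a.0 + (0 + 0)) | (a.0 + (0 + 0))) + ((0 + 0) | c.0 + (a.0 + (0 + 0))) | c.(0 + 0 + c.0) has moves --a--▸ q1, --a--▸ q2, --a--▸ q3, --b--▸ q4, --c--▸ q5, --c--▸ q6
  q1 = 0 | c.(0 + 0 + c.0) has moves --c--▸ q7
  q2 = b.(0 + 0 + b.0) | ((a.0 + (0 + 0)) | 0) has moves --a--▸ q8, --b--▸ q9
  q3 = b.(0 + 0 + b.0) | (0 | (a.0 + (0 + 0))) has moves --a--▸ q8, --b--▸ q10
  q4 = (0 + 0 + b.0) | ((a.0 + (0 + 0)) | (a.0 + (0 + 0))) has moves --a--▸ q10, --a--▸ q9, --b--▸ q11
  q5 = ((0 + 0) | c.0 + (a.0 + (0 + 0))) | (0 + 0 + c.0) has moves --a--▸ q7, --c--▸ q12, --c--▸ q13
  q6 = (0 + 0) | 0 | c.(0 + 0 + c.0) has moves --c--▸ q13
  q7 = 0 | (0 + 0 + c.0) has moves --c--▸ q14
  q8 = b.(0 + 0 + b.0) | (0 | 0) has moves --b--▸ q15
  q9 = (0 + 0 + b.0) | ((a.0 + (0 + 0)) | 0) has moves --a--▸ q15, --b--▸ q16
  q10 = (0 + 0 + b.0) | (0 | (a.0 + (0 + 0))) has moves --a--▸ q15, --b--▸ q17
  q11 = 0 | ((a.0 + (0 + 0)) | (a.0 + (0 + 0))) has moves --a--▸ q16, --a--▸ q17
  q12 = ((0 + 0) | c.0 + (a.0 + (0 + 0))) | 0 has moves --a--▸ q14, --c--▸ q18
  q13 = (0 + 0) | 0 | (0 + 0 + c.0) has moves --c--▸ q18
  q14 = 0 | 0 has moves ·
  q15 = (0 + 0 + b.0) | (0 | 0) has moves --b--▸ q19
  q16 = 0 | ((a.0 + (0 + 0)) | 0) has moves --a--▸ q19
  q17 = 0 | (0 | (a.0 + (0 + 0))) has moves --a--▸ q19
  q18 = (0 + 0) | 0 | 0 has moves ·
  q19 = 0 | (0 | 0) has moves ·
Trace ⟨bc⟩ through P, begin at {p0}:
  after b @ step 1: {p4, p5}
  after c @ step 2: {p12}
  — P admits the full trace.
Trace ⟨bc⟩ through Q, begin at {q0}:
  after b @ step 1: {q4}
  after c @ step 2: ∅  — Q cannot continue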